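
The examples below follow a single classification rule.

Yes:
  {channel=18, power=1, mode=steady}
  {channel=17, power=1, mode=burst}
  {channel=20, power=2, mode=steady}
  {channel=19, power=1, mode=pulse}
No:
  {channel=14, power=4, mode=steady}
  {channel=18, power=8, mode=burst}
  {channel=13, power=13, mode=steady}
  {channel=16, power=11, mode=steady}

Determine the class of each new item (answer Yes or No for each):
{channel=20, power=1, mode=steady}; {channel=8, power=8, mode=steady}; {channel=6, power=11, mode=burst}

Yes, No, No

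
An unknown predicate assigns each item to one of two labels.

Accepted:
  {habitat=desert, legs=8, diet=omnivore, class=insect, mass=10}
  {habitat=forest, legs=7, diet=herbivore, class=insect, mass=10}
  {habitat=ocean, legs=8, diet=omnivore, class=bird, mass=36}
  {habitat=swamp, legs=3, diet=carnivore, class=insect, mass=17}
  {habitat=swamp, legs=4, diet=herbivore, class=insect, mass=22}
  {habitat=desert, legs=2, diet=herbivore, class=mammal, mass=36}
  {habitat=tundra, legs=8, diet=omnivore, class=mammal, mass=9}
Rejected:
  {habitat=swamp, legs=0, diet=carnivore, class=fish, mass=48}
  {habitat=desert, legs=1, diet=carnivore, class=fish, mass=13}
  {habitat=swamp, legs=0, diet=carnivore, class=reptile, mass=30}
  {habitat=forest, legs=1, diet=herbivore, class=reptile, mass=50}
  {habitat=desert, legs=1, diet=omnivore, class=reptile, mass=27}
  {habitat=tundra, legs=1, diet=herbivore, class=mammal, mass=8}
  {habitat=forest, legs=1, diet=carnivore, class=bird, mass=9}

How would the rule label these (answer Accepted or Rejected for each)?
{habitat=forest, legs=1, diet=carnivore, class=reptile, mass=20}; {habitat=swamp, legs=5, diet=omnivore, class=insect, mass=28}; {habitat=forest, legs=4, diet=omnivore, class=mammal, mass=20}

Rejected, Accepted, Accepted

The rule appears to be: legs ≥ 2.
{habitat=forest, legs=1, diet=carnivore, class=reptile, mass=20}: legs = 1 — fails this test, so Rejected.
{habitat=swamp, legs=5, diet=omnivore, class=insect, mass=28}: legs = 5 — meets the rule, so Accepted.
{habitat=forest, legs=4, diet=omnivore, class=mammal, mass=20}: legs = 4 — meets the rule, so Accepted.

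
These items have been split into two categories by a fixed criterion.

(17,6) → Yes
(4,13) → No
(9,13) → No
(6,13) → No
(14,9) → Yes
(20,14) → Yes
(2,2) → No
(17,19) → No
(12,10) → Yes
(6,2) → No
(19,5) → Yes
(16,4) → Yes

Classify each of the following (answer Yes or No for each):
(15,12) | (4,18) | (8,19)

The simplest hypothesis consistent with all the labels is: first > second AND sum ≥ 17.
(15,12): 15 > 12, 15+12 = 27 — fits, so Yes.
(4,18): 4 < 18, 4+18 = 22 — does not satisfy this, so No.
(8,19): 8 < 19, 8+19 = 27 — does not satisfy this, so No.

Yes, No, No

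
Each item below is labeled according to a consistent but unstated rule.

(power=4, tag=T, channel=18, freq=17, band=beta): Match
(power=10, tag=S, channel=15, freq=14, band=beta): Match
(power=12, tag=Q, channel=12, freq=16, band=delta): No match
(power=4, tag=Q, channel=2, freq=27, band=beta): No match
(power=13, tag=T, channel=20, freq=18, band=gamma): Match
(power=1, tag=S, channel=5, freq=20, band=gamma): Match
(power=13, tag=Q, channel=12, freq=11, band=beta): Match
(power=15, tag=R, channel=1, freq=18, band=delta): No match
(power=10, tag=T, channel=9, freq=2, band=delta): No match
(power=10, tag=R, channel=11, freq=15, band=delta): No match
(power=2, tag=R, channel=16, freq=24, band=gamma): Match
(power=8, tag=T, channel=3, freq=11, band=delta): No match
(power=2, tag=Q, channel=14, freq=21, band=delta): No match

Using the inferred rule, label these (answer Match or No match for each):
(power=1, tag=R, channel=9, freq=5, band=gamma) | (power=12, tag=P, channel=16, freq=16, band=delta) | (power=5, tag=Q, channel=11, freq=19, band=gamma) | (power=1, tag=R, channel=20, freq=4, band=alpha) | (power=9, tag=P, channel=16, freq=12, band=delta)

Rule: band is not delta AND freq ≤ 24. This holds for each 'Match' example and fails for each 'No match' one.
Match: (power=1, tag=R, channel=9, freq=5, band=gamma), since band is gamma, freq = 5. No match: (power=12, tag=P, channel=16, freq=16, band=delta), since band is delta, freq = 16. Match: (power=5, tag=Q, channel=11, freq=19, band=gamma), since band is gamma, freq = 19. Match: (power=1, tag=R, channel=20, freq=4, band=alpha), since band is alpha, freq = 4. No match: (power=9, tag=P, channel=16, freq=12, band=delta), since band is delta, freq = 12.

Match, No match, Match, Match, No match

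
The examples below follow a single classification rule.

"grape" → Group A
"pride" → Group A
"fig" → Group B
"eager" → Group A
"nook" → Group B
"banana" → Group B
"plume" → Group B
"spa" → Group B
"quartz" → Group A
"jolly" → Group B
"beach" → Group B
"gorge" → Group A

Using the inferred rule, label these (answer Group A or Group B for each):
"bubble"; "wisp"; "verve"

The common property of the 'Group A' items is: contains 'r'. No 'Group B' item has it.
Group B: "bubble", since no 'r'. Group B: "wisp", since no 'r'. Group A: "verve", since has 'r'.

Group B, Group B, Group A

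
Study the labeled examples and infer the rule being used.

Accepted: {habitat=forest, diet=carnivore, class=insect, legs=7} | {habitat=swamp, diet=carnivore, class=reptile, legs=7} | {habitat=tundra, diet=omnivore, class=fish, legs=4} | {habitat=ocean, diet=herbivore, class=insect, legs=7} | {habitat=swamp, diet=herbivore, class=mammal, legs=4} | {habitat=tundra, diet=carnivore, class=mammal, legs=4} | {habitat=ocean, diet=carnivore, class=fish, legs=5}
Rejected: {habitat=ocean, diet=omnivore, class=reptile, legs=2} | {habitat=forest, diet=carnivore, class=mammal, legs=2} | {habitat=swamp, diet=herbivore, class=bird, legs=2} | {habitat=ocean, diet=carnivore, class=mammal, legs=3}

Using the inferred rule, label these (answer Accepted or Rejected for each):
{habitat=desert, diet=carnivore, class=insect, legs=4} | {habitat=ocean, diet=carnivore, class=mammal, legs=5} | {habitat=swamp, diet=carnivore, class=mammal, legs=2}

Accepted, Accepted, Rejected

All 'Accepted' examples share one property — legs ≥ 4 — and every 'Rejected' example lacks it.
{habitat=desert, diet=carnivore, class=insect, legs=4} → legs = 4 → Accepted. {habitat=ocean, diet=carnivore, class=mammal, legs=5} → legs = 5 → Accepted. {habitat=swamp, diet=carnivore, class=mammal, legs=2} → legs = 2 → Rejected.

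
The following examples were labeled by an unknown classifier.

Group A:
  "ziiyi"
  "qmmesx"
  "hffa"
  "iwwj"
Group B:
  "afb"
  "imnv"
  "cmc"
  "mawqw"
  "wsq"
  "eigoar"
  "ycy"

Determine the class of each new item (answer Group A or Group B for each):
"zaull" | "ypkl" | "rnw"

Group A, Group B, Group B

All 'Group A' examples share one property — has a double letter — and every 'Group B' example lacks it.
"zaull" — 'll' doubled, hence Group A.
"ypkl" — no doubled letter, hence Group B.
"rnw" — no doubled letter, hence Group B.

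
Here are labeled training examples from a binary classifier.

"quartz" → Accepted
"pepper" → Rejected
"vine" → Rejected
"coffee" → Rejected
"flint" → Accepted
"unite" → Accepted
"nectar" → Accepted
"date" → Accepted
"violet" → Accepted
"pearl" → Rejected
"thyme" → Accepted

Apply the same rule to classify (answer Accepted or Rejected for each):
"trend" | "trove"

Accepted, Accepted

Looking at the examples, the only property every 'Accepted' case has and every 'Rejected' case lacks is: contains 't'.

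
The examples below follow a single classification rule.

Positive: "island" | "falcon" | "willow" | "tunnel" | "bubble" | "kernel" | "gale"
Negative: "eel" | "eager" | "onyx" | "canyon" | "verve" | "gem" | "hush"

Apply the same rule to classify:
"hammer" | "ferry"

Negative, Negative

One predicate separates the groups cleanly: even length AND contains 'l'.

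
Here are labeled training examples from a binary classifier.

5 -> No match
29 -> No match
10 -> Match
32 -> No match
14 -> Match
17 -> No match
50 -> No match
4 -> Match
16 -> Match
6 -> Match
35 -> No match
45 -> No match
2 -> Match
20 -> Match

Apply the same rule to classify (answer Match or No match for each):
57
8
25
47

No match, Match, No match, No match

The common property of the 'Match' items is: even AND at most 20. No 'No match' item has it.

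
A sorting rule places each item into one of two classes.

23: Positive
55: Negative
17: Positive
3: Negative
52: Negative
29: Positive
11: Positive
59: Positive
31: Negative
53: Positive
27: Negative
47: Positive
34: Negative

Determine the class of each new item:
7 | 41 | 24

Negative, Positive, Negative

The simplest hypothesis consistent with all the labels is: ≡ 2 (mod 3).
7: 7 mod 3 = 1 — fails this test, so Negative.
41: 41 mod 3 = 2 — matches, so Positive.
24: 24 mod 3 = 0 — fails this test, so Negative.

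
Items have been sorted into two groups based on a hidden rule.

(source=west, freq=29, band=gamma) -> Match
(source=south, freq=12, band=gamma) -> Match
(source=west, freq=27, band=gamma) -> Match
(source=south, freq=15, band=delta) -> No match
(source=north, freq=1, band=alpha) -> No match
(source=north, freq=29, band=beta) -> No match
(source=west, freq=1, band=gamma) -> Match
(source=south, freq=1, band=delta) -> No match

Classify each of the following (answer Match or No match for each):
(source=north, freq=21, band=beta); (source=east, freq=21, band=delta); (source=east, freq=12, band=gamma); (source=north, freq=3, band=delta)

The rule appears to be: band is gamma.
(source=north, freq=21, band=beta): band is beta, lacks this property → No match.
(source=east, freq=21, band=delta): band is delta, lacks this property → No match.
(source=east, freq=12, band=gamma): band is gamma, fits → Match.
(source=north, freq=3, band=delta): band is delta, lacks this property → No match.

No match, No match, Match, No match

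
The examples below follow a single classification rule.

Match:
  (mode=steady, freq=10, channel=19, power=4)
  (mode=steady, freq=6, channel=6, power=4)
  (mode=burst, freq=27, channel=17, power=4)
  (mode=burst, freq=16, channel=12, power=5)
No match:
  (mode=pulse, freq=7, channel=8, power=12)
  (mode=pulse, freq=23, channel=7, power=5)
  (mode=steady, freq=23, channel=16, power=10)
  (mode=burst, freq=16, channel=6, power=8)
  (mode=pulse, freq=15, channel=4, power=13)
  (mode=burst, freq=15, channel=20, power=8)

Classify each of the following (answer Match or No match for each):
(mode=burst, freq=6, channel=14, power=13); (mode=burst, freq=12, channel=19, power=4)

No match, Match

A rule that fits every label: power ≤ 5 AND freq ≠ 23 — true of each 'Match' example, false of each 'No match' one.
(mode=burst, freq=6, channel=14, power=13): No match (power = 13, freq = 6). (mode=burst, freq=12, channel=19, power=4): Match (power = 4, freq = 12).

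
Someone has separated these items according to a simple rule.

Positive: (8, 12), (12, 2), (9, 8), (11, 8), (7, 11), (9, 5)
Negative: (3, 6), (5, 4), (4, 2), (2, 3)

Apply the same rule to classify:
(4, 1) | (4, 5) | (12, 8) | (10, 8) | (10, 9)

Negative, Negative, Positive, Positive, Positive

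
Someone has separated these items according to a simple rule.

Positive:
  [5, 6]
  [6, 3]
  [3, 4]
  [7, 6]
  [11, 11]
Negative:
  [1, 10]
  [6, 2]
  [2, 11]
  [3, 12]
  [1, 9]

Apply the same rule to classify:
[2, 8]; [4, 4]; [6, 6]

Negative, Positive, Positive

All 'Positive' examples share one property — |first − second| ≤ 3 — and every 'Negative' example lacks it.
[2, 8] → |2−8| = 6 → Negative.
[4, 4] → |4−4| = 0 → Positive.
[6, 6] → |6−6| = 0 → Positive.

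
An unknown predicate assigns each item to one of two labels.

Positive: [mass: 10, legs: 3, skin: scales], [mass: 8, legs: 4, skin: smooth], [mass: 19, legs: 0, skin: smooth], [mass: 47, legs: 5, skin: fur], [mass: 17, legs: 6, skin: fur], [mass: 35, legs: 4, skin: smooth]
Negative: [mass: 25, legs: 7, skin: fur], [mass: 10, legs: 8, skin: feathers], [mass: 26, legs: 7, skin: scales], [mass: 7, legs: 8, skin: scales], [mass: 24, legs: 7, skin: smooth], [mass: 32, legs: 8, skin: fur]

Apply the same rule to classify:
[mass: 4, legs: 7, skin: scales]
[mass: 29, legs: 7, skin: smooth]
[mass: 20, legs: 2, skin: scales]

Negative, Negative, Positive

The distinguishing property — legs ≤ 6 — holds for all the 'Positive' cases and none of the 'Negative' cases.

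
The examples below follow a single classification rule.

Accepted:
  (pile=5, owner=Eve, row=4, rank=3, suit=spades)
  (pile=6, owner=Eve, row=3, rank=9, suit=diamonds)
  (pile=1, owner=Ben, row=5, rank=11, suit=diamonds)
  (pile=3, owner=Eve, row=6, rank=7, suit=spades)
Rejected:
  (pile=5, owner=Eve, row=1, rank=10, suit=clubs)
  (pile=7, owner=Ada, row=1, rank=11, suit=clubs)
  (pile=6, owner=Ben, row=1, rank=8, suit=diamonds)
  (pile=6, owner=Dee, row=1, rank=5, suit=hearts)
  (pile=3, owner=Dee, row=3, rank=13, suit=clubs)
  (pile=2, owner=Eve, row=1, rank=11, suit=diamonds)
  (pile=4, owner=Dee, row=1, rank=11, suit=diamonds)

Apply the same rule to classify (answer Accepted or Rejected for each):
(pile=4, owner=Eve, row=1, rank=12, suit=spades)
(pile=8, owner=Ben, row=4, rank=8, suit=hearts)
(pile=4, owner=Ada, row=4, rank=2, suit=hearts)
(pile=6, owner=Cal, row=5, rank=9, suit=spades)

Rejected, Accepted, Accepted, Accepted

The rule appears to be: rank ≤ 11 AND row ≥ 3.
(pile=4, owner=Eve, row=1, rank=12, suit=spades) — rank = 12, row = 1, hence Rejected. (pile=8, owner=Ben, row=4, rank=8, suit=hearts) — rank = 8, row = 4, hence Accepted. (pile=4, owner=Ada, row=4, rank=2, suit=hearts) — rank = 2, row = 4, hence Accepted. (pile=6, owner=Cal, row=5, rank=9, suit=spades) — rank = 9, row = 5, hence Accepted.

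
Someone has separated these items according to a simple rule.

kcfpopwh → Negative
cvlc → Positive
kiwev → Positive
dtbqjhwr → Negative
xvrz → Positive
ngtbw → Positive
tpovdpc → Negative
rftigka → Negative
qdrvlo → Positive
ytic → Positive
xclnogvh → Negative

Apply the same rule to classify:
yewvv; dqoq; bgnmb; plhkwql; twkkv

Positive, Positive, Positive, Negative, Positive

A rule that fits every label: length ≤ 6 — true of each 'Positive' example, false of each 'Negative' one.
yewvv: length 5, passes → Positive.
dqoq: length 4, passes → Positive.
bgnmb: length 5, passes → Positive.
plhkwql: length 7, does not pass → Negative.
twkkv: length 5, passes → Positive.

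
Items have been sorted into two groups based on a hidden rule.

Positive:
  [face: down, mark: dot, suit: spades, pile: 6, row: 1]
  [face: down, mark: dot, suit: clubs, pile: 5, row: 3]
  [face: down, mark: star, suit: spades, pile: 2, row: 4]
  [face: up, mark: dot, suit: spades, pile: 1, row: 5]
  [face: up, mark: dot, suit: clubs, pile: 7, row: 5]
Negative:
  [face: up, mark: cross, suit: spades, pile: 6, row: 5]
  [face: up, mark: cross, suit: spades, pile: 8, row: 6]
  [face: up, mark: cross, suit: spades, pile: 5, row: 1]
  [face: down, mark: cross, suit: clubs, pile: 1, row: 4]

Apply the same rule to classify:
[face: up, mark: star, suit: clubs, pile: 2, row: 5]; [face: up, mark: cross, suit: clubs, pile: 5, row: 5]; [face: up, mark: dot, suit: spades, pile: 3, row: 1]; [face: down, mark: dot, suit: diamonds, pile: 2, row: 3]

A rule that fits every label: mark is not cross — true of each 'Positive' example, false of each 'Negative' one.

Positive, Negative, Positive, Positive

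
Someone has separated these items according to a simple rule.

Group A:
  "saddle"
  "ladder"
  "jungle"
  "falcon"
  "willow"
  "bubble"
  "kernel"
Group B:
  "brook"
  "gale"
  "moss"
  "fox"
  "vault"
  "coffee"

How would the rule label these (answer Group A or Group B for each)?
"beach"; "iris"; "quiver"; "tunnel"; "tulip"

The distinguishing property — length 6 AND contains 'l' — holds for all the 'Group A' cases and none of the 'Group B' cases.
Group B: "beach", since length 5, no 'l'.
Group B: "iris", since length 4, no 'l'.
Group B: "quiver", since length 6, no 'l'.
Group A: "tunnel", since length 6, has 'l'.
Group B: "tulip", since length 5, has 'l'.

Group B, Group B, Group B, Group A, Group B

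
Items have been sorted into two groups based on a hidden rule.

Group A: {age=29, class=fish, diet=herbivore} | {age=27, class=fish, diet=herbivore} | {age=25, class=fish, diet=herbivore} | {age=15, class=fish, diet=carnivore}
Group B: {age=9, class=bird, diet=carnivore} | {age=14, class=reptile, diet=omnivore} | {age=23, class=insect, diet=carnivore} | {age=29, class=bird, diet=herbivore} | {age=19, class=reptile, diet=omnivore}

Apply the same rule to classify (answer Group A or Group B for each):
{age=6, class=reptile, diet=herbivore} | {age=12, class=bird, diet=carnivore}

The simplest hypothesis consistent with all the labels is: class is fish.

Group B, Group B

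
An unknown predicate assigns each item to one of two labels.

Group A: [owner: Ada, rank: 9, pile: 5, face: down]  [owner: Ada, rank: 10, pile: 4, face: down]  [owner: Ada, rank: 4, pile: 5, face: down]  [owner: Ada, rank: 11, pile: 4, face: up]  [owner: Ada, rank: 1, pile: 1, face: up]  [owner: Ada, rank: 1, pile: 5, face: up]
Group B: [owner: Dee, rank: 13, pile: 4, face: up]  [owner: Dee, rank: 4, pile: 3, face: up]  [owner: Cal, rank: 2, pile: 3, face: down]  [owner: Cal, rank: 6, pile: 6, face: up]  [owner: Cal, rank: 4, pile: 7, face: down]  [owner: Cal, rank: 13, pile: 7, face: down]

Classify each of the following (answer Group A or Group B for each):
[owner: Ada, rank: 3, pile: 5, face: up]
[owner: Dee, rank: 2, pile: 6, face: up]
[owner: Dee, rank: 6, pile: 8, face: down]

The simplest hypothesis consistent with all the labels is: owner is Ada.

Group A, Group B, Group B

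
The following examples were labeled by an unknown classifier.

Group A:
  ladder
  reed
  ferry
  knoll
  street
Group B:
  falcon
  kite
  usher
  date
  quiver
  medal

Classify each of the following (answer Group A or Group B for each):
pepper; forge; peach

The common property of the 'Group A' items is: has a double letter. No 'Group B' item has it.
pepper: 'pp' doubled, has this property → Group A.
forge: no doubled letter, doesn't qualify → Group B.
peach: no doubled letter, doesn't qualify → Group B.

Group A, Group B, Group B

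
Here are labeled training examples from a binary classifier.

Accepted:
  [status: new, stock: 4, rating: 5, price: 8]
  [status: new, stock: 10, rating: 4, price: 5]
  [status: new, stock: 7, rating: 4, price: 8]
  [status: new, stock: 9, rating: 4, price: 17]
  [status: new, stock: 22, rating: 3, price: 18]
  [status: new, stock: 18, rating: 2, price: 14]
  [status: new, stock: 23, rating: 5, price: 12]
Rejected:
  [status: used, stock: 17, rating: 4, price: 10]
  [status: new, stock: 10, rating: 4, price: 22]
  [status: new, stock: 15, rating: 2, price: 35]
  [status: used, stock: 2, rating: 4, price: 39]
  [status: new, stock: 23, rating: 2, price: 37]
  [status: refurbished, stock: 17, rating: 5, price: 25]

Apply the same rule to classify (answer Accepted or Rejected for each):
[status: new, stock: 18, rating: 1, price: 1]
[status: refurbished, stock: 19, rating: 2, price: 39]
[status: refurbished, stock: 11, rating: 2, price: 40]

A rule that fits every label: status is new AND price ≤ 18 — true of each 'Accepted' example, false of each 'Rejected' one.
Accepted: [status: new, stock: 18, rating: 1, price: 1], since status is new, price = 1.
Rejected: [status: refurbished, stock: 19, rating: 2, price: 39], since status is refurbished, price = 39.
Rejected: [status: refurbished, stock: 11, rating: 2, price: 40], since status is refurbished, price = 40.

Accepted, Rejected, Rejected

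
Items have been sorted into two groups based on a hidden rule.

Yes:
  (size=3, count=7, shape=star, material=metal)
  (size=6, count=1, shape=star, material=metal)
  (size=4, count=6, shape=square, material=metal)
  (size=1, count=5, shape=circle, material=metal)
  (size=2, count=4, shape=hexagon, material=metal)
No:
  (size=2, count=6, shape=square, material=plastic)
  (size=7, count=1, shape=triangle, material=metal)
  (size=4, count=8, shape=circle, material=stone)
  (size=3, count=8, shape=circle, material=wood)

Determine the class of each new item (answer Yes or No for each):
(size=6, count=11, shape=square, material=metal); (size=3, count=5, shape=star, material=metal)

Yes, Yes

The classifier is using: material is metal AND size ≤ 6.
Yes: (size=6, count=11, shape=square, material=metal), since material is metal, size = 6.
Yes: (size=3, count=5, shape=star, material=metal), since material is metal, size = 3.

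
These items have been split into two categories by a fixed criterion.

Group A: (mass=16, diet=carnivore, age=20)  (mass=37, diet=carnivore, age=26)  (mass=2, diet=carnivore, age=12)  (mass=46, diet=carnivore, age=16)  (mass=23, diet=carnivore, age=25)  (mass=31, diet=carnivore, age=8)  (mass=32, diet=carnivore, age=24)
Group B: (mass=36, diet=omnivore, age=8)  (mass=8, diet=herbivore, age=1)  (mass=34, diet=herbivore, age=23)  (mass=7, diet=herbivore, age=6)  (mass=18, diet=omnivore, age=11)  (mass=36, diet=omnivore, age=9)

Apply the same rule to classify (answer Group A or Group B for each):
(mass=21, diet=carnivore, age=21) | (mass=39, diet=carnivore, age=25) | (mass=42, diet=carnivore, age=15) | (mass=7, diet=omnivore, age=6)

Group A, Group A, Group A, Group B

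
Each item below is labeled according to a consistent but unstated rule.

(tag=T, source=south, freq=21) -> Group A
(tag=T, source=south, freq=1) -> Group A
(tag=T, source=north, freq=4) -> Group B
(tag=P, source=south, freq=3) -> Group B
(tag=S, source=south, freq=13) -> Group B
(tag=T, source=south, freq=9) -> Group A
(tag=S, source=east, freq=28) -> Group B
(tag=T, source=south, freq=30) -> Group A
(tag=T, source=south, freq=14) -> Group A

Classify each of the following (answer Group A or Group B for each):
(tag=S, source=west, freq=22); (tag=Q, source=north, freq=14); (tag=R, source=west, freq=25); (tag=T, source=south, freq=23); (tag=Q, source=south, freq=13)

Group B, Group B, Group B, Group A, Group B

'Group A' ⟺ source is south AND tag is T.
(tag=S, source=west, freq=22) → source is west, tag is S → Group B.
(tag=Q, source=north, freq=14) → source is north, tag is Q → Group B.
(tag=R, source=west, freq=25) → source is west, tag is R → Group B.
(tag=T, source=south, freq=23) → source is south, tag is T → Group A.
(tag=Q, source=south, freq=13) → source is south, tag is Q → Group B.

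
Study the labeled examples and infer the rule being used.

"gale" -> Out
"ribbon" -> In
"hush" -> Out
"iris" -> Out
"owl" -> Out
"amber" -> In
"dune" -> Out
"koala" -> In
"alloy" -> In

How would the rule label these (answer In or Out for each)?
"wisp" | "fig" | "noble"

Out, Out, In

All 'In' examples share one property — length ≥ 5 — and every 'Out' example lacks it.
"wisp": length 4 — lacks this property, so Out.
"fig": length 3 — lacks this property, so Out.
"noble": length 5 — passes, so In.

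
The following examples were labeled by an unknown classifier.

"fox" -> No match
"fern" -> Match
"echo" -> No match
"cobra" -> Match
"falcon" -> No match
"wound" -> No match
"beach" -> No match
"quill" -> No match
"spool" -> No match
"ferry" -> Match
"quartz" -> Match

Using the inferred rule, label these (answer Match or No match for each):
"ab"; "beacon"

No match, No match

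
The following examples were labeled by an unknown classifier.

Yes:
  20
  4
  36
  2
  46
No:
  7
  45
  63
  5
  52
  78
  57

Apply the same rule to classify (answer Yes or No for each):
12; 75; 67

Yes, No, No

The distinguishing property — even AND at most 46 — holds for all the 'Yes' cases and none of the 'No' cases.
Yes: 12, since 12 is even, 12 ≤ 46.
No: 75, since 75 is odd, 75 > 46.
No: 67, since 67 is odd, 67 > 46.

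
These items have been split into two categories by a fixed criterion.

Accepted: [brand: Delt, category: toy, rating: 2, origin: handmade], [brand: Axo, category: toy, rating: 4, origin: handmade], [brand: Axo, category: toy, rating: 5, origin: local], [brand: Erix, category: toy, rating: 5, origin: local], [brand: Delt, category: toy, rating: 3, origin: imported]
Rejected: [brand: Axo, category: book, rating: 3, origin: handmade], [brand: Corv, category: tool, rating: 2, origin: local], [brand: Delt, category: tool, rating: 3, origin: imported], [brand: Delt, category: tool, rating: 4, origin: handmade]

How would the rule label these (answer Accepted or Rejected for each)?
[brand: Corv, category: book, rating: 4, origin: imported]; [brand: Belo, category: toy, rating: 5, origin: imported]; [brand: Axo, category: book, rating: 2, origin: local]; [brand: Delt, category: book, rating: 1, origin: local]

Rejected, Accepted, Rejected, Rejected

A rule that fits every label: category is toy — true of each 'Accepted' example, false of each 'Rejected' one.
Rejected: [brand: Corv, category: book, rating: 4, origin: imported], since category is book. Accepted: [brand: Belo, category: toy, rating: 5, origin: imported], since category is toy. Rejected: [brand: Axo, category: book, rating: 2, origin: local], since category is book. Rejected: [brand: Delt, category: book, rating: 1, origin: local], since category is book.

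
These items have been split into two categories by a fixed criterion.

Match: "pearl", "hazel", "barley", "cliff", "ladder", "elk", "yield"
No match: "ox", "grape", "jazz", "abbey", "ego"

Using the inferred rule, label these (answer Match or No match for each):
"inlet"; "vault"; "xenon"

Match, Match, No match

Rule: contains 'l'. This holds for each 'Match' example and fails for each 'No match' one.
"inlet" → has 'l' → Match. "vault" → has 'l' → Match. "xenon" → no 'l' → No match.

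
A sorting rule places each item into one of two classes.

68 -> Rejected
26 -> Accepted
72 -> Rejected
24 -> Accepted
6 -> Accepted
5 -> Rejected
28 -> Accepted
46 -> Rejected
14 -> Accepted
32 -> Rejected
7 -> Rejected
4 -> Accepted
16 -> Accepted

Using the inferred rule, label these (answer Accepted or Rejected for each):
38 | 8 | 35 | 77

The classifier is using: even AND at most 28.

Rejected, Accepted, Rejected, Rejected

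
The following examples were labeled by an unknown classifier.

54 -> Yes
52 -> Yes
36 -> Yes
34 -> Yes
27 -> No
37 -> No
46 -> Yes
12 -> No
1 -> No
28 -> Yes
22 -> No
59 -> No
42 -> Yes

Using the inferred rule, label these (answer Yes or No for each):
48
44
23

Yes, Yes, No

The classifier is using: even AND at least 27.
Yes: 48, since 48 is even, 48 ≥ 27.
Yes: 44, since 44 is even, 44 ≥ 27.
No: 23, since 23 is odd, 23 < 27.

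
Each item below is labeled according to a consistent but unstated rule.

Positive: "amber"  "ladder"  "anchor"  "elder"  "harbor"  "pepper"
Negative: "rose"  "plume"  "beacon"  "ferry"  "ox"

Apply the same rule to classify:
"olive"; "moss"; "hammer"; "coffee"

Negative, Negative, Positive, Negative

The common property of the 'Positive' items is: ends with 'r'. No 'Negative' item has it.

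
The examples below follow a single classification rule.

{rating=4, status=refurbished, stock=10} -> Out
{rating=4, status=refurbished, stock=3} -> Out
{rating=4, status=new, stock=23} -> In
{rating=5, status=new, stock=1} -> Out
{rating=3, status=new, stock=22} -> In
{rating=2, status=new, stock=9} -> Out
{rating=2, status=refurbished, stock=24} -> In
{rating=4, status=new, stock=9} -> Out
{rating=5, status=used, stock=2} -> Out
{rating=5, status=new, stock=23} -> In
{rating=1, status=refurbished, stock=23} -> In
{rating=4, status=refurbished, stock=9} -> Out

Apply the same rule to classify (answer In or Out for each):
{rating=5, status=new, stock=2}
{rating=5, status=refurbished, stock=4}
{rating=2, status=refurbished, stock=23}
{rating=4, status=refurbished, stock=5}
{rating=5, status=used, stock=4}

Out, Out, In, Out, Out

The rule appears to be: stock ≥ 22.
{rating=5, status=new, stock=2} — stock = 2, hence Out.
{rating=5, status=refurbished, stock=4} — stock = 4, hence Out.
{rating=2, status=refurbished, stock=23} — stock = 23, hence In.
{rating=4, status=refurbished, stock=5} — stock = 5, hence Out.
{rating=5, status=used, stock=4} — stock = 4, hence Out.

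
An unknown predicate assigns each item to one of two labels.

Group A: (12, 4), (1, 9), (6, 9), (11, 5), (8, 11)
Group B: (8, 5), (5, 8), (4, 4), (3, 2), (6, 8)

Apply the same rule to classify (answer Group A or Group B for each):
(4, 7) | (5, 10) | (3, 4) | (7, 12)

Group B, Group A, Group B, Group A

A rule that fits every label: max ≥ 9 — true of each 'Group A' example, false of each 'Group B' one.
(4, 7): max 7, doesn't qualify → Group B. (5, 10): max 10, has this property → Group A. (3, 4): max 4, doesn't qualify → Group B. (7, 12): max 12, has this property → Group A.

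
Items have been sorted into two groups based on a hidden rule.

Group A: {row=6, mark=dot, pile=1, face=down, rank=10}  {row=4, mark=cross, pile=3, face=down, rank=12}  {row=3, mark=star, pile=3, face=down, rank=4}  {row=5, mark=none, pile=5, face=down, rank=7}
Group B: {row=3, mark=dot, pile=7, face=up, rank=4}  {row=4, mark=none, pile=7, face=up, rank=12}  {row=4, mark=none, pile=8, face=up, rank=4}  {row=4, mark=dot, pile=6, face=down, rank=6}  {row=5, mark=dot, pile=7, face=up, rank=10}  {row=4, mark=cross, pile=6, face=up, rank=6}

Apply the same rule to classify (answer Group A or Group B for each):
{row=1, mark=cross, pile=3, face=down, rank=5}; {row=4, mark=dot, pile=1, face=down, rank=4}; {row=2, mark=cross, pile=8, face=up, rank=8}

A rule that fits every label: pile ≤ 5 — true of each 'Group A' example, false of each 'Group B' one.
Group A: {row=1, mark=cross, pile=3, face=down, rank=5}, since pile = 3.
Group A: {row=4, mark=dot, pile=1, face=down, rank=4}, since pile = 1.
Group B: {row=2, mark=cross, pile=8, face=up, rank=8}, since pile = 8.

Group A, Group A, Group B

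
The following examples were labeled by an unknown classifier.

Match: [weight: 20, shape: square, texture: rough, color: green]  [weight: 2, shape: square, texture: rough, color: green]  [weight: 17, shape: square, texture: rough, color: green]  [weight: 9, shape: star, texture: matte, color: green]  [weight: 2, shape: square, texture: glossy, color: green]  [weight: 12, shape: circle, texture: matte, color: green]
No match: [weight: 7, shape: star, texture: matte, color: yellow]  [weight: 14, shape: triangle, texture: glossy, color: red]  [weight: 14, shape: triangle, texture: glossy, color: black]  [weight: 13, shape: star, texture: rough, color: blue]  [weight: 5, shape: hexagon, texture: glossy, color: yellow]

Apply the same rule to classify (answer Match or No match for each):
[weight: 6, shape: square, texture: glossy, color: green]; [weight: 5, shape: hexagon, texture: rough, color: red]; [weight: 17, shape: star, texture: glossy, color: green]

Looking at the examples, the only property every 'Match' case has and every 'No match' case lacks is: color is green.
[weight: 6, shape: square, texture: glossy, color: green]: Match (color is green).
[weight: 5, shape: hexagon, texture: rough, color: red]: No match (color is red).
[weight: 17, shape: star, texture: glossy, color: green]: Match (color is green).

Match, No match, Match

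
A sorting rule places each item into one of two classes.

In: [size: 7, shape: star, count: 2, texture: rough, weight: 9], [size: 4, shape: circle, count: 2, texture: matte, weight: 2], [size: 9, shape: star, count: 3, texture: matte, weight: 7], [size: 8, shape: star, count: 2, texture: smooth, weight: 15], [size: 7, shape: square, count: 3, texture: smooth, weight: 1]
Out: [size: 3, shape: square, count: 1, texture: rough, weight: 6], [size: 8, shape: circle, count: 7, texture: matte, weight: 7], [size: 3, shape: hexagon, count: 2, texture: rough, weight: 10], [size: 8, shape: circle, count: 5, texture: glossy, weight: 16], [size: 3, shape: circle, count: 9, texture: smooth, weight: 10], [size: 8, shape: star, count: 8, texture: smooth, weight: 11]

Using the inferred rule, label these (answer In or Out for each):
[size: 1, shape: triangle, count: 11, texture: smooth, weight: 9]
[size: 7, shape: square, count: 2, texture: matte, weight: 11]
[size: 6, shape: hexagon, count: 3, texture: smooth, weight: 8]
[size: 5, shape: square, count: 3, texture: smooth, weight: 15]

Out, In, In, In

'In' ⟺ size ≥ 4 AND count ≤ 3.
Out: [size: 1, shape: triangle, count: 11, texture: smooth, weight: 9], since size = 1, count = 11.
In: [size: 7, shape: square, count: 2, texture: matte, weight: 11], since size = 7, count = 2.
In: [size: 6, shape: hexagon, count: 3, texture: smooth, weight: 8], since size = 6, count = 3.
In: [size: 5, shape: square, count: 3, texture: smooth, weight: 15], since size = 5, count = 3.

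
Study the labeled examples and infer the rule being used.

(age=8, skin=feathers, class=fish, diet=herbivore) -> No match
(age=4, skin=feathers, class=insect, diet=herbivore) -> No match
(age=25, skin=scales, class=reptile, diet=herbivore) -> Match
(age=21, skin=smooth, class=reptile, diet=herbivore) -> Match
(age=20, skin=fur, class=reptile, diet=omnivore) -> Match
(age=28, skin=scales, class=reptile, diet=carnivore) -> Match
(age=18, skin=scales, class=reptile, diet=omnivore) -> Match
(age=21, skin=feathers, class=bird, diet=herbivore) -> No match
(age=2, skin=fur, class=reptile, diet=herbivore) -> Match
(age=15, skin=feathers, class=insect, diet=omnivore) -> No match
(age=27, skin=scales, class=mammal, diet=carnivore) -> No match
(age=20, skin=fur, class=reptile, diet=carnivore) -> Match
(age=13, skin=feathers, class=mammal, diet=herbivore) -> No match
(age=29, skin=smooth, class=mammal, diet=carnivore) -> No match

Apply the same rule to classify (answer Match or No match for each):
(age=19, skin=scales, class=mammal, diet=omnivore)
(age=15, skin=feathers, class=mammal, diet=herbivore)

No match, No match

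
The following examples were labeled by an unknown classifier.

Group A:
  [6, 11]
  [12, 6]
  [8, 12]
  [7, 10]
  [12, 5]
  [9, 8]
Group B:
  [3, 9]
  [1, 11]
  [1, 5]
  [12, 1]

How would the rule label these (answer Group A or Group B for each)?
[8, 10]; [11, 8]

Group A, Group A

The classifier is using: sum ≥ 17.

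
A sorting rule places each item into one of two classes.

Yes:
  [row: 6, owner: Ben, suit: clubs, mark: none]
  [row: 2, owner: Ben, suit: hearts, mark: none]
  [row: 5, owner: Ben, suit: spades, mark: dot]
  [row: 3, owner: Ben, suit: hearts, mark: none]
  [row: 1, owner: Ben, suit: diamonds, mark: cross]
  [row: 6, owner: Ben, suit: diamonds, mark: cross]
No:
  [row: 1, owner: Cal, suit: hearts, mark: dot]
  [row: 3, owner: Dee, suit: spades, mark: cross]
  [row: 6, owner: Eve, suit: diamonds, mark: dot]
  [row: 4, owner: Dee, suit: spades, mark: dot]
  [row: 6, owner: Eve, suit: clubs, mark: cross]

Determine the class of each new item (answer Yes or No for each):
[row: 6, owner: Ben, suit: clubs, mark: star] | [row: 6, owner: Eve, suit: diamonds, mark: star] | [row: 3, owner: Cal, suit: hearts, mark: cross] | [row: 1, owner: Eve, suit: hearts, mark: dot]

Looking at the examples, the only property every 'Yes' case has and every 'No' case lacks is: owner is Ben.
[row: 6, owner: Ben, suit: clubs, mark: star] → owner is Ben → Yes. [row: 6, owner: Eve, suit: diamonds, mark: star] → owner is Eve → No. [row: 3, owner: Cal, suit: hearts, mark: cross] → owner is Cal → No. [row: 1, owner: Eve, suit: hearts, mark: dot] → owner is Eve → No.

Yes, No, No, No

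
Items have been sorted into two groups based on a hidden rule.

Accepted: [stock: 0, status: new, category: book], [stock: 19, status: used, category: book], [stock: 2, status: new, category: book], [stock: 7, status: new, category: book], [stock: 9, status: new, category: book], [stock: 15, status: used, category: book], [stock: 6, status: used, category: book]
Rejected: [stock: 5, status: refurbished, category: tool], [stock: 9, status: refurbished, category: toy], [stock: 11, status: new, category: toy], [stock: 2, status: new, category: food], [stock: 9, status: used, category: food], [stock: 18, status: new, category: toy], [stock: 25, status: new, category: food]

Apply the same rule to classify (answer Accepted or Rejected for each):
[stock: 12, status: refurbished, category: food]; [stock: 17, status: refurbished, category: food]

Rejected, Rejected

Every 'Accepted' example satisfies: category is book. None of the 'Rejected' examples do.
Rejected: [stock: 12, status: refurbished, category: food], since category is food.
Rejected: [stock: 17, status: refurbished, category: food], since category is food.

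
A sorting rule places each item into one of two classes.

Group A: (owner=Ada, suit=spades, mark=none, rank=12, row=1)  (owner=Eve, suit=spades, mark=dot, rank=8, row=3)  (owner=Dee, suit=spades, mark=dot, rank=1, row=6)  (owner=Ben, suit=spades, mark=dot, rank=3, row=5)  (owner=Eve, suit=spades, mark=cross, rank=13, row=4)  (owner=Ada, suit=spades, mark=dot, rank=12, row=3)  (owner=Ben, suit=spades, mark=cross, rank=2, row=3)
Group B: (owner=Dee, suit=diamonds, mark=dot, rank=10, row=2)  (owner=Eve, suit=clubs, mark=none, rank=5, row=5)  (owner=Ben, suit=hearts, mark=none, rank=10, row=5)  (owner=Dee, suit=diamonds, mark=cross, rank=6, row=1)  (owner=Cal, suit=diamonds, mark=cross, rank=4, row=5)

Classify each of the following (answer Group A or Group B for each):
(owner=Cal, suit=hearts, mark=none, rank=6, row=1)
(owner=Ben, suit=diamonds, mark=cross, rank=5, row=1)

Group B, Group B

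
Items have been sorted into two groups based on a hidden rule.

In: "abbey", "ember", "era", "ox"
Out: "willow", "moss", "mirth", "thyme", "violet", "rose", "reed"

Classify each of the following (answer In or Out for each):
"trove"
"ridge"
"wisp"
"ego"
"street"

Out, Out, Out, In, Out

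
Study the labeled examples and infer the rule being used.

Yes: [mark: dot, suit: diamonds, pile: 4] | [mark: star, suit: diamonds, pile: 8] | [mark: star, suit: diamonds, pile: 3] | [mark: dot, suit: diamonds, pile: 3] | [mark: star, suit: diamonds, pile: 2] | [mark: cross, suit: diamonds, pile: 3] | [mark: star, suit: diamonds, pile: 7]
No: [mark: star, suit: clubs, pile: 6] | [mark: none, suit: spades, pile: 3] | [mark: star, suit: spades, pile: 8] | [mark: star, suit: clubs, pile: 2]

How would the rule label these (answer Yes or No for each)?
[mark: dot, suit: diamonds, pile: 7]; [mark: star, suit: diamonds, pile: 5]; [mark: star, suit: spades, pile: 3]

Yes, Yes, No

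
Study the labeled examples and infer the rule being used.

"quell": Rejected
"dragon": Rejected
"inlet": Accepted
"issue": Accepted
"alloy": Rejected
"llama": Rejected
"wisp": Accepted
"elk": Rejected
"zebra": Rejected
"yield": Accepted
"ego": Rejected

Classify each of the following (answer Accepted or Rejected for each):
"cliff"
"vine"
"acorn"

Accepted, Accepted, Rejected

A rule that fits every label: contains 'i' — true of each 'Accepted' example, false of each 'Rejected' one.
"cliff" — has 'i', hence Accepted.
"vine" — has 'i', hence Accepted.
"acorn" — no 'i', hence Rejected.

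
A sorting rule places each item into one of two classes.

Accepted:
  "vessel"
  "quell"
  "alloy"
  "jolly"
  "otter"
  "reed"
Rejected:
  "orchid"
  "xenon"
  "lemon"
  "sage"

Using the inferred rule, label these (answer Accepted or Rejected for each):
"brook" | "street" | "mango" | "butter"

Accepted, Accepted, Rejected, Accepted

The pattern is that an item is 'Accepted' exactly when: has a double letter.
"brook": 'oo' doubled — qualifies, so Accepted. "street": 'ee' doubled — qualifies, so Accepted. "mango": no doubled letter — fails the rule, so Rejected. "butter": 'tt' doubled — qualifies, so Accepted.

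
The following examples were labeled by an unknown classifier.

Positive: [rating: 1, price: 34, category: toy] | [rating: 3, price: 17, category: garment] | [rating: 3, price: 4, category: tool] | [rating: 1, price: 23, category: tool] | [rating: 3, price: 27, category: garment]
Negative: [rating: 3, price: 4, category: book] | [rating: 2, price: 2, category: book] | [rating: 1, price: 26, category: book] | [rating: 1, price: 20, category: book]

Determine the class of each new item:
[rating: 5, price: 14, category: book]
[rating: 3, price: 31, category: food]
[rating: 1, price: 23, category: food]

Negative, Positive, Positive

One predicate separates the groups cleanly: category is not book.
[rating: 5, price: 14, category: book] — category is book, hence Negative.
[rating: 3, price: 31, category: food] — category is food, hence Positive.
[rating: 1, price: 23, category: food] — category is food, hence Positive.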